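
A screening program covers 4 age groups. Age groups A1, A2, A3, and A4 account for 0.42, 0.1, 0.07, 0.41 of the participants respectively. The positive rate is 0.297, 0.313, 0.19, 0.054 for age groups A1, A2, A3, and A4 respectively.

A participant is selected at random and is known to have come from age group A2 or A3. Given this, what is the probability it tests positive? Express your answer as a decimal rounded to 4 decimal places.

P(T|S) ≈ 0.2624

Let S = {A2, A3}.
P(S) = 0.1 + 0.07 = 0.17.
P(T ∩ S) = 0.313·0.1 + 0.19·0.07 = 0.0313 + 0.0133 = 0.0446.
P(T | S) = 0.0446 / 0.17 = 0.262353…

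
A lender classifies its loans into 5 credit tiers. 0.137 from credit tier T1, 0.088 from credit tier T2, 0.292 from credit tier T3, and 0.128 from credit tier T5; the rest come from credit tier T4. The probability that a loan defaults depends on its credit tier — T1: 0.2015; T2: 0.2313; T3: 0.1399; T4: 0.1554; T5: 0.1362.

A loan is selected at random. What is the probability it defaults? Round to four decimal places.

P(T4) = 1 − (0.137 + 0.088 + 0.292 + 0.128) = 0.355.
Summing over the partition,
P(D) = P(D|T1)·P(T1) + P(D|T2)·P(T2) + P(D|T3)·P(T3) + P(D|T4)·P(T4) + P(D|T5)·P(T5)
      = 0.2015·0.137 + 0.2313·0.088 + 0.1399·0.292 + 0.1554·0.355 + 0.1362·0.128
      = 0.0276055 + 0.0203544 + 0.0408508 + 0.055167 + 0.0174336 = 0.1614113

P(D) ≈ 0.1614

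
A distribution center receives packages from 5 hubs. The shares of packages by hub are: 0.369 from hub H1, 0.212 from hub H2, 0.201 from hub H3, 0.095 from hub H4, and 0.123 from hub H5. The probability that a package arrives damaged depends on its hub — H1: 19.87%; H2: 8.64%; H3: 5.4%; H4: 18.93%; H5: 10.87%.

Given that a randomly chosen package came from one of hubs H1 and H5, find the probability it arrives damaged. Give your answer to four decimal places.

Let S = {H1, H5}.
P(S) = 0.369 + 0.123 = 0.492.
P(D ∩ S) = 0.1987·0.369 + 0.1087·0.123 = 0.0733203 + 0.0133701 = 0.0866904.
P(D | S) = 0.0866904 / 0.492 = 0.176200…

0.1762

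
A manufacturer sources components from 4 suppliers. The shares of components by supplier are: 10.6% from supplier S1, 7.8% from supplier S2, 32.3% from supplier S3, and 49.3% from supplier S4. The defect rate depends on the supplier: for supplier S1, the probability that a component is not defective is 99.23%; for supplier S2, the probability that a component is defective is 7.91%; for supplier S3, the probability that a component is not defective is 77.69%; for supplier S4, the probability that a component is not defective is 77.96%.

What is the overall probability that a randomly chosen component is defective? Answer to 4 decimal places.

P(D) ≈ 0.1877

P(D|S1) = 1 − 0.9923 = 0.0077.
P(D|S3) = 1 − 0.7769 = 0.2231.
P(D|S4) = 1 − 0.7796 = 0.2204.
Summing over the partition,
P(D) = P(D|S1)·P(S1) + P(D|S2)·P(S2) + P(D|S3)·P(S3) + P(D|S4)·P(S4)
      = 0.0077·0.106 + 0.0791·0.078 + 0.2231·0.323 + 0.2204·0.493
      = 0.0008162 + 0.0061698 + 0.0720613 + 0.1086572 = 0.1877045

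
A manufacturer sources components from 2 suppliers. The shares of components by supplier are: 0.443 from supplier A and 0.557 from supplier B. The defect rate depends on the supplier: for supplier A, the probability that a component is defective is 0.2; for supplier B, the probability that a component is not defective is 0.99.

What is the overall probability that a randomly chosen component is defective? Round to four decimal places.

0.0942

P(D|B) = 1 − 0.99 = 0.01.
By the law of total probability,
P(D) = P(D|A)·P(A) + P(D|B)·P(B)
      = 0.2·0.443 + 0.01·0.557
      = 0.0886 + 0.00557 = 0.09417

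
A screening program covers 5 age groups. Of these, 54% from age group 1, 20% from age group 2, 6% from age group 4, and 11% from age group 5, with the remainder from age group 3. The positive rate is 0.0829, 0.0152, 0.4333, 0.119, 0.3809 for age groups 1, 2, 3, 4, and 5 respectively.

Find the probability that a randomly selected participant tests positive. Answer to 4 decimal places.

0.1358

P(3) = 1 − (0.54 + 0.2 + 0.06 + 0.11) = 0.09.
P(T) = P(T|1)·P(1) + P(T|2)·P(2) + P(T|3)·P(3) + P(T|4)·P(4) + P(T|5)·P(5)
      = 0.0829·0.54 + 0.0152·0.2 + 0.4333·0.09 + 0.119·0.06 + 0.3809·0.11
      = 0.044766 + 0.00304 + 0.038997 + 0.00714 + 0.041899 = 0.135842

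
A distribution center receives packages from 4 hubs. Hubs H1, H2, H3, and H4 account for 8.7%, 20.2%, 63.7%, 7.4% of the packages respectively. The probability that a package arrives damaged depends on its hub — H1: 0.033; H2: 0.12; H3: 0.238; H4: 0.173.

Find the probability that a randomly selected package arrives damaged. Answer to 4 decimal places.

0.1915

P(D) = P(D|H1)·P(H1) + P(D|H2)·P(H2) + P(D|H3)·P(H3) + P(D|H4)·P(H4)
      = 0.033·0.087 + 0.12·0.202 + 0.238·0.637 + 0.173·0.074
      = 0.002871 + 0.02424 + 0.151606 + 0.012802 = 0.191519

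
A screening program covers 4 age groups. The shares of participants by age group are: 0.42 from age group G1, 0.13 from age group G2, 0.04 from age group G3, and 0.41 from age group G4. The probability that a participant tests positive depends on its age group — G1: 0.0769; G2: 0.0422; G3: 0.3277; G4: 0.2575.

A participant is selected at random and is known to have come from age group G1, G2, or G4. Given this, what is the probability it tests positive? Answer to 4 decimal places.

P(T|S) ≈ 0.1493

Let S = {G1, G2, G4}.
P(S) = 0.42 + 0.13 + 0.41 = 0.96.
P(T ∩ S) = 0.0769·0.42 + 0.0422·0.13 + 0.2575·0.41 = 0.032298 + 0.005486 + 0.105575 = 0.143359.
P(T | S) = 0.143359 / 0.96 = 0.149332…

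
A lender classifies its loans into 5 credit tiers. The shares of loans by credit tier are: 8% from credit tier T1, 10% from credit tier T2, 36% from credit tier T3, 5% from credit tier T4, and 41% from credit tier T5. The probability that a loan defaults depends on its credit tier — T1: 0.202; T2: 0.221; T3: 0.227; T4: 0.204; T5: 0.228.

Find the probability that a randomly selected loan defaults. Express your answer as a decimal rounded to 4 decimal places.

P(D) = P(D|T1)·P(T1) + P(D|T2)·P(T2) + P(D|T3)·P(T3) + P(D|T4)·P(T4) + P(D|T5)·P(T5)
      = 0.202·0.08 + 0.221·0.1 + 0.227·0.36 + 0.204·0.05 + 0.228·0.41
      = 0.01616 + 0.0221 + 0.08172 + 0.0102 + 0.09348 = 0.22366

P(D) ≈ 0.2237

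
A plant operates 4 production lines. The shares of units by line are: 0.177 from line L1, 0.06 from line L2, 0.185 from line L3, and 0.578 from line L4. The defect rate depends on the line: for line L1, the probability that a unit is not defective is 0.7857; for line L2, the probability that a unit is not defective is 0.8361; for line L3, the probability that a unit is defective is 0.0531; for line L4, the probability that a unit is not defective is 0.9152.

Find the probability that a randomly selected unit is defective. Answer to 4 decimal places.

P(D) ≈ 0.1066

P(D|L1) = 1 − 0.7857 = 0.2143.
P(D|L2) = 1 − 0.8361 = 0.1639.
P(D|L4) = 1 − 0.9152 = 0.0848.
P(D) = P(D|L1)·P(L1) + P(D|L2)·P(L2) + P(D|L3)·P(L3) + P(D|L4)·P(L4)
      = 0.2143·0.177 + 0.1639·0.06 + 0.0531·0.185 + 0.0848·0.578
      = 0.0379311 + 0.009834 + 0.0098235 + 0.0490144 = 0.106603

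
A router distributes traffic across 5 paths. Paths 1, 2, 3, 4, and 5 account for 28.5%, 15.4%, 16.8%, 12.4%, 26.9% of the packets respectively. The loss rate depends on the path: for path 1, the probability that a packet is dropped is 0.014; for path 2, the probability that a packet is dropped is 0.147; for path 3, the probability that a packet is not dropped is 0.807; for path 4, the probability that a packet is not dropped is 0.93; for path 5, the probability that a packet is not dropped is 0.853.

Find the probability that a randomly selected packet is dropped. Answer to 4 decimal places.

P(L|3) = 1 − 0.807 = 0.193.
P(L|4) = 1 − 0.93 = 0.07.
P(L|5) = 1 − 0.853 = 0.147.
P(L) = P(L|1)·P(1) + P(L|2)·P(2) + P(L|3)·P(3) + P(L|4)·P(4) + P(L|5)·P(5)
      = 0.014·0.285 + 0.147·0.154 + 0.193·0.168 + 0.07·0.124 + 0.147·0.269
      = 0.00399 + 0.022638 + 0.032424 + 0.00868 + 0.039543 = 0.107275

P(L) ≈ 0.1073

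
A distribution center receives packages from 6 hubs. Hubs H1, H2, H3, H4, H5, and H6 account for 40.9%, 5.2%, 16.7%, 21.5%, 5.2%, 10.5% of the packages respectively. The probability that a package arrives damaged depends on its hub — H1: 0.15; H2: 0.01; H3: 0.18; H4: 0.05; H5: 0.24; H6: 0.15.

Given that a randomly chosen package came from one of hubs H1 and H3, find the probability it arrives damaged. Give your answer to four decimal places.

0.1587

Let S = {H1, H3}.
P(S) = 0.409 + 0.167 = 0.576.
P(D ∩ S) = 0.15·0.409 + 0.18·0.167 = 0.06135 + 0.03006 = 0.09141.
P(D | S) = 0.09141 / 0.576 = 0.158698…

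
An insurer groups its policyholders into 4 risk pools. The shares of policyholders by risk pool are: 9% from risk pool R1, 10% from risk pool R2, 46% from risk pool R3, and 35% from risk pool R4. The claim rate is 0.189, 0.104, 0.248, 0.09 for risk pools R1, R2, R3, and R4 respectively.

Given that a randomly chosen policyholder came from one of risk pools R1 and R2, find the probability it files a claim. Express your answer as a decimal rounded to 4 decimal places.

0.1443

Let S = {R1, R2}.
P(S) = 0.09 + 0.1 = 0.19.
P(C ∩ S) = 0.189·0.09 + 0.104·0.1 = 0.01701 + 0.0104 = 0.02741.
P(C | S) = 0.02741 / 0.19 = 0.144263…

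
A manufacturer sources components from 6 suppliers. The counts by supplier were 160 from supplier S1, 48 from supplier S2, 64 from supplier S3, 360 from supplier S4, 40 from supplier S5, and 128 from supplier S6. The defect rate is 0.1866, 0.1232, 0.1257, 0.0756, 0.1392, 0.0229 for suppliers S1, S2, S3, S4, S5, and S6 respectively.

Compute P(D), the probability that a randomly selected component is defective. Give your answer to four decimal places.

0.0994

Total: 160 + 48 + 64 + 360 + 40 + 128 = 800.
P(S1) = 160/800 = 0.2. P(S2) = 48/800 = 0.06. P(S3) = 64/800 = 0.08. P(S4) = 360/800 = 0.45. P(S5) = 40/800 = 0.05. P(S6) = 128/800 = 0.16.
P(D) = P(D|S1)·P(S1) + P(D|S2)·P(S2) + P(D|S3)·P(S3) + P(D|S4)·P(S4) + P(D|S5)·P(S5) + P(D|S6)·P(S6)
      = 0.1866·0.2 + 0.1232·0.06 + 0.1257·0.08 + 0.0756·0.45 + 0.1392·0.05 + 0.0229·0.16
      = 0.03732 + 0.007392 + 0.010056 + 0.03402 + 0.00696 + 0.003664 = 0.099412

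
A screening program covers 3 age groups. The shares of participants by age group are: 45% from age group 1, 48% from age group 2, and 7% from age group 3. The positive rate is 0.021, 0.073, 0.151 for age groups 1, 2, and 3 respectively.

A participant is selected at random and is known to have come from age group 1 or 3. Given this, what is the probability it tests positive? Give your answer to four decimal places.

0.0385

Let S = {1, 3}.
P(S) = 0.45 + 0.07 = 0.52.
P(T ∩ S) = 0.021·0.45 + 0.151·0.07 = 0.00945 + 0.01057 = 0.02002.
P(T | S) = 0.02002 / 0.52 = 0.038500…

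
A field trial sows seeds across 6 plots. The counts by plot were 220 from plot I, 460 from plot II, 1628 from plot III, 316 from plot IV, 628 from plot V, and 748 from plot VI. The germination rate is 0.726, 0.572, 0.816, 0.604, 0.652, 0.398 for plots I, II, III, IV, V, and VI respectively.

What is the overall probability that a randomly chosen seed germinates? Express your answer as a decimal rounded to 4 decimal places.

Total: 220 + 460 + 1628 + 316 + 628 + 748 = 4000.
P(I) = 220/4000 = 0.055. P(II) = 460/4000 = 0.115. P(III) = 1628/4000 = 0.407. P(IV) = 316/4000 = 0.079. P(V) = 628/4000 = 0.157. P(VI) = 748/4000 = 0.187.
P(G) = P(G|I)·P(I) + P(G|II)·P(II) + P(G|III)·P(III) + P(G|IV)·P(IV) + P(G|V)·P(V) + P(G|VI)·P(VI)
      = 0.726·0.055 + 0.572·0.115 + 0.816·0.407 + 0.604·0.079 + 0.652·0.157 + 0.398·0.187
      = 0.03993 + 0.06578 + 0.332112 + 0.047716 + 0.102364 + 0.074426 = 0.662328

P(G) ≈ 0.6623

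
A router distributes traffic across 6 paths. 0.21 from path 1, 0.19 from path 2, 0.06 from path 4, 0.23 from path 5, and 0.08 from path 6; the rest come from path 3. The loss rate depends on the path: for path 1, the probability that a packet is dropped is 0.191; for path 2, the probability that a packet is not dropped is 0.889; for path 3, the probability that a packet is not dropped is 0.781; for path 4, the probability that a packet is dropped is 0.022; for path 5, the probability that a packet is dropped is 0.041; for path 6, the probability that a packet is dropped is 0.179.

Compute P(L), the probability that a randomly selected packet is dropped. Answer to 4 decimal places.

P(3) = 1 − (0.21 + 0.19 + 0.06 + 0.23 + 0.08) = 0.23.
P(L|2) = 1 − 0.889 = 0.111.
P(L|3) = 1 − 0.781 = 0.219.
P(L) = P(L|1)·P(1) + P(L|2)·P(2) + P(L|3)·P(3) + P(L|4)·P(4) + P(L|5)·P(5) + P(L|6)·P(6)
      = 0.191·0.21 + 0.111·0.19 + 0.219·0.23 + 0.022·0.06 + 0.041·0.23 + 0.179·0.08
      = 0.04011 + 0.02109 + 0.05037 + 0.00132 + 0.00943 + 0.01432 = 0.13664

0.1366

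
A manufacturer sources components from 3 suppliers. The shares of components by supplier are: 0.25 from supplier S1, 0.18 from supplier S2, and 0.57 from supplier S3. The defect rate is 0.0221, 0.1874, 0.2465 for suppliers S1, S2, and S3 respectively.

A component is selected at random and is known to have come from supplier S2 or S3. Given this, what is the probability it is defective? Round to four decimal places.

Let S = {S2, S3}.
P(S) = 0.18 + 0.57 = 0.75.
P(D ∩ S) = 0.1874·0.18 + 0.2465·0.57 = 0.033732 + 0.140505 = 0.174237.
P(D | S) = 0.174237 / 0.75 = 0.232316…

P(D|S) ≈ 0.2323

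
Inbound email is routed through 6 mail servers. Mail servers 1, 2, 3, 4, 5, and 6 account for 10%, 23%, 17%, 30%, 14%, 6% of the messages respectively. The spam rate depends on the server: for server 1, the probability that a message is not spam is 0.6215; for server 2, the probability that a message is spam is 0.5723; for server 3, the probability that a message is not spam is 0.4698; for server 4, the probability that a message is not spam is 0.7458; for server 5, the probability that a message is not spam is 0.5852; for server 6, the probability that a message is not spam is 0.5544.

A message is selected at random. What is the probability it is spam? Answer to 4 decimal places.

0.4207

P(S|1) = 1 − 0.6215 = 0.3785.
P(S|3) = 1 − 0.4698 = 0.5302.
P(S|4) = 1 − 0.7458 = 0.2542.
P(S|5) = 1 − 0.5852 = 0.4148.
P(S|6) = 1 − 0.5544 = 0.4456.
Summing over the partition,
P(S) = P(S|1)·P(1) + P(S|2)·P(2) + P(S|3)·P(3) + P(S|4)·P(4) + P(S|5)·P(5) + P(S|6)·P(6)
      = 0.3785·0.1 + 0.5723·0.23 + 0.5302·0.17 + 0.2542·0.3 + 0.4148·0.14 + 0.4456·0.06
      = 0.03785 + 0.131629 + 0.090134 + 0.07626 + 0.058072 + 0.026736 = 0.420681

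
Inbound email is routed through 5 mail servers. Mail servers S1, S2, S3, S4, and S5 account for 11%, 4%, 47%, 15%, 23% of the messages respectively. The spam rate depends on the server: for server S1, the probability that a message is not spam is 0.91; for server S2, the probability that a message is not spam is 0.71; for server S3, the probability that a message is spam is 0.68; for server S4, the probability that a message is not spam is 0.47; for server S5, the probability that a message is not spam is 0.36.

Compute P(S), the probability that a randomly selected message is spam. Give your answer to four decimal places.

0.5678

P(S|S1) = 1 − 0.91 = 0.09.
P(S|S2) = 1 − 0.71 = 0.29.
P(S|S4) = 1 − 0.47 = 0.53.
P(S|S5) = 1 − 0.36 = 0.64.
By the law of total probability,
P(S) = P(S|S1)·P(S1) + P(S|S2)·P(S2) + P(S|S3)·P(S3) + P(S|S4)·P(S4) + P(S|S5)·P(S5)
      = 0.09·0.11 + 0.29·0.04 + 0.68·0.47 + 0.53·0.15 + 0.64·0.23
      = 0.0099 + 0.0116 + 0.3196 + 0.0795 + 0.1472 = 0.5678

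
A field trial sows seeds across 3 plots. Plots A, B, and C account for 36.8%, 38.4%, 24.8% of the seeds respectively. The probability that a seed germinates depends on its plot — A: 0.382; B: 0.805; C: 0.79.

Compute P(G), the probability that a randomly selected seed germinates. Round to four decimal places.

P(G) ≈ 0.6456

P(G) = P(G|A)·P(A) + P(G|B)·P(B) + P(G|C)·P(C)
      = 0.382·0.368 + 0.805·0.384 + 0.79·0.248
      = 0.140576 + 0.30912 + 0.19592 = 0.645616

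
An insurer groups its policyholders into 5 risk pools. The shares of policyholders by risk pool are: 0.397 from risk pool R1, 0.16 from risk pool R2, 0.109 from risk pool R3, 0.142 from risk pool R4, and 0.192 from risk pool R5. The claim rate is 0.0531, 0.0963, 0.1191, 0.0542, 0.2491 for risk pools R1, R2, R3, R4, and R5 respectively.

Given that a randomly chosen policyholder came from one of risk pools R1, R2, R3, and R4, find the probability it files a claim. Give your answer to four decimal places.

Let S = {R1, R2, R3, R4}.
P(S) = 0.397 + 0.16 + 0.109 + 0.142 = 0.808.
P(C ∩ S) = 0.0531·0.397 + 0.0963·0.16 + 0.1191·0.109 + 0.0542·0.142 = 0.0210807 + 0.015408 + 0.0129819 + 0.0076964 = 0.057167.
P(C | S) = 0.057167 / 0.808 = 0.070751…

P(C|S) ≈ 0.0708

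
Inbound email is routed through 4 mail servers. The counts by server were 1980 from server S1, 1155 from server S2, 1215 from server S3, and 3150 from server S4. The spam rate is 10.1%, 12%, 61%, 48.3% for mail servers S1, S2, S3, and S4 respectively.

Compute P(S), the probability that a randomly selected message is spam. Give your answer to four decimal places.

P(S) ≈ 0.3468

Total: 1980 + 1155 + 1215 + 3150 = 7500.
P(S1) = 1980/7500 = 0.264. P(S2) = 1155/7500 = 0.154. P(S3) = 1215/7500 = 0.162. P(S4) = 3150/7500 = 0.42.
P(S) = P(S|S1)·P(S1) + P(S|S2)·P(S2) + P(S|S3)·P(S3) + P(S|S4)·P(S4)
      = 0.101·0.264 + 0.12·0.154 + 0.61·0.162 + 0.483·0.42
      = 0.026664 + 0.01848 + 0.09882 + 0.20286 = 0.346824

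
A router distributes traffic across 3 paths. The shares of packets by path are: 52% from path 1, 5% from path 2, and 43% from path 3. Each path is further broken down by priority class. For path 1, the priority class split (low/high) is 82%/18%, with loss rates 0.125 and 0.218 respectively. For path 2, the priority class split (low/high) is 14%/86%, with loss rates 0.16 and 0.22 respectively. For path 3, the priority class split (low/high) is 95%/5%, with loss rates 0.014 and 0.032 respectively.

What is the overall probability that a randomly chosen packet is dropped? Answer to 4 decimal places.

P(L|1) = 0.82·0.125 + 0.18·0.218 = 0.1025 + 0.03924 = 0.14174
P(L|2) = 0.14·0.16 + 0.86·0.22 = 0.0224 + 0.1892 = 0.2116
P(L|3) = 0.95·0.014 + 0.05·0.032 = 0.0133 + 0.0016 = 0.0149
By total probability over the outer partition,
P(L) = 0.52·0.14174 + 0.05·0.2116 + 0.43·0.0149
      = 0.0737048 + 0.01058 + 0.006407 = 0.0906918

0.0907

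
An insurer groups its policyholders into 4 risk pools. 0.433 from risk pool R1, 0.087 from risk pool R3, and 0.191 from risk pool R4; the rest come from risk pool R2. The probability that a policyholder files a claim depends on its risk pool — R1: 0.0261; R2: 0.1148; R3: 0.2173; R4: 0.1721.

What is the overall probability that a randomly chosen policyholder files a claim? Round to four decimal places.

0.0963

P(R2) = 1 − (0.433 + 0.087 + 0.191) = 0.289.
Using total probability over the partition,
P(C) = P(C|R1)·P(R1) + P(C|R2)·P(R2) + P(C|R3)·P(R3) + P(C|R4)·P(R4)
      = 0.0261·0.433 + 0.1148·0.289 + 0.2173·0.087 + 0.1721·0.191
      = 0.0113013 + 0.0331772 + 0.0189051 + 0.0328711 = 0.0962547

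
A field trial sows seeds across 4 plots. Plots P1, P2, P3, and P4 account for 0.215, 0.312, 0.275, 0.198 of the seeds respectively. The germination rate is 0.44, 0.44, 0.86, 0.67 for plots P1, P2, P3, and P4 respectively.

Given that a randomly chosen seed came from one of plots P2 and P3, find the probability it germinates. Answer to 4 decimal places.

P(G|S) ≈ 0.6368

Let S = {P2, P3}.
P(S) = 0.312 + 0.275 = 0.587.
P(G ∩ S) = 0.44·0.312 + 0.86·0.275 = 0.13728 + 0.2365 = 0.37378.
P(G | S) = 0.37378 / 0.587 = 0.636763…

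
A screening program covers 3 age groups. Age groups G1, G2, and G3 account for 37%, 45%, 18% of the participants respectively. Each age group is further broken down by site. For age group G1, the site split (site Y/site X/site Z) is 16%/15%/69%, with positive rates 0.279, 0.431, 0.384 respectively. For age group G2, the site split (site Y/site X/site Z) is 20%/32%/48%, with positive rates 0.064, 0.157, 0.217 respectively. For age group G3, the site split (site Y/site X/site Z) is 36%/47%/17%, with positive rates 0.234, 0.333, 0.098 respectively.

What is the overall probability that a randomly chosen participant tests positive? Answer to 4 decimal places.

P(T|G1) = 0.16·0.279 + 0.15·0.431 + 0.69·0.384 = 0.04464 + 0.06465 + 0.26496 = 0.37425
P(T|G2) = 0.2·0.064 + 0.32·0.157 + 0.48·0.217 = 0.0128 + 0.05024 + 0.10416 = 0.1672
P(T|G3) = 0.36·0.234 + 0.47·0.333 + 0.17·0.098 = 0.08424 + 0.15651 + 0.01666 = 0.25741
By total probability over the outer partition,
P(T) = 0.37·0.37425 + 0.45·0.1672 + 0.18·0.25741
      = 0.1384725 + 0.07524 + 0.0463338 = 0.2600463

P(T) ≈ 0.2600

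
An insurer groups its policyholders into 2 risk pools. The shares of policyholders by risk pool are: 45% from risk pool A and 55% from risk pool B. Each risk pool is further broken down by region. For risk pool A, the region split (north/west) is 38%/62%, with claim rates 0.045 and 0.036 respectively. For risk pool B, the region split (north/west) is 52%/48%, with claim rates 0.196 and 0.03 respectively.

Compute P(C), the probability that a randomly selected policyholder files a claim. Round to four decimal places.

P(C|A) = 0.38·0.045 + 0.62·0.036 = 0.0171 + 0.02232 = 0.03942
P(C|B) = 0.52·0.196 + 0.48·0.03 = 0.10192 + 0.0144 = 0.11632
Then overall,
P(C) = 0.45·0.03942 + 0.55·0.11632
      = 0.017739 + 0.063976 = 0.081715

0.0817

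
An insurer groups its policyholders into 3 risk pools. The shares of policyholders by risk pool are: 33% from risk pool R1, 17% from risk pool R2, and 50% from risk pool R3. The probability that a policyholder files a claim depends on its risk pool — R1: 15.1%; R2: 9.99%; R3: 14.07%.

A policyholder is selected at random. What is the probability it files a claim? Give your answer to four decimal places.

P(C) = P(C|R1)·P(R1) + P(C|R2)·P(R2) + P(C|R3)·P(R3)
      = 0.151·0.33 + 0.0999·0.17 + 0.1407·0.5
      = 0.04983 + 0.016983 + 0.07035 = 0.137163

P(C) ≈ 0.1372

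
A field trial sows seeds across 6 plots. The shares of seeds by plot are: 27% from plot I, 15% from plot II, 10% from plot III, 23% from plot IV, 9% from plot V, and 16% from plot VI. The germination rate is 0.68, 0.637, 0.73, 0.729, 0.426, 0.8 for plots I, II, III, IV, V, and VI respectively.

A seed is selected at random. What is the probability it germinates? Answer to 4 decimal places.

0.6862

Using total probability over the partition,
P(G) = P(G|I)·P(I) + P(G|II)·P(II) + P(G|III)·P(III) + P(G|IV)·P(IV) + P(G|V)·P(V) + P(G|VI)·P(VI)
      = 0.68·0.27 + 0.637·0.15 + 0.73·0.1 + 0.729·0.23 + 0.426·0.09 + 0.8·0.16
      = 0.1836 + 0.09555 + 0.073 + 0.16767 + 0.03834 + 0.128 = 0.68616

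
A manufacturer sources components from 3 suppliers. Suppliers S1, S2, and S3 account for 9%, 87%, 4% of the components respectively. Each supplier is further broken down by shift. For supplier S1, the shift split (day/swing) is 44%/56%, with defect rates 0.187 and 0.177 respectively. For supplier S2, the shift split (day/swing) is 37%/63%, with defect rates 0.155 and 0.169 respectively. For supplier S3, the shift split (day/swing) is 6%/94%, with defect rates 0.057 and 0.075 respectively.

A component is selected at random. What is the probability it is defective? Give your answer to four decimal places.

P(D) ≈ 0.1618

P(D|S1) = 0.44·0.187 + 0.56·0.177 = 0.08228 + 0.09912 = 0.1814
P(D|S2) = 0.37·0.155 + 0.63·0.169 = 0.05735 + 0.10647 = 0.16382
P(D|S3) = 0.06·0.057 + 0.94·0.075 = 0.00342 + 0.0705 = 0.07392
By total probability over the outer partition,
P(D) = 0.09·0.1814 + 0.87·0.16382 + 0.04·0.07392
      = 0.016326 + 0.1425234 + 0.0029568 = 0.1618062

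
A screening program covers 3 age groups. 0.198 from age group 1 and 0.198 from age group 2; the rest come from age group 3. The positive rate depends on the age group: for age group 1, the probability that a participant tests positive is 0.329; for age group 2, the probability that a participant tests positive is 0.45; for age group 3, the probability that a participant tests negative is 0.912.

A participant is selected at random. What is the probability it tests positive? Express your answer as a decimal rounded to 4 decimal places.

P(T) ≈ 0.2074

P(3) = 1 − (0.198 + 0.198) = 0.604.
P(T|3) = 1 − 0.912 = 0.088.
P(T) = P(T|1)·P(1) + P(T|2)·P(2) + P(T|3)·P(3)
      = 0.329·0.198 + 0.45·0.198 + 0.088·0.604
      = 0.065142 + 0.0891 + 0.053152 = 0.207394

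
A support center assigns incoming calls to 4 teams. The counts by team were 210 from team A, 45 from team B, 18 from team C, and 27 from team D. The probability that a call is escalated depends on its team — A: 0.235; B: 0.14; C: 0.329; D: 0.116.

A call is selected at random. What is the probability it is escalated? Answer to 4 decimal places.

Total: 210 + 45 + 18 + 27 = 300.
P(A) = 210/300 = 0.7. P(B) = 45/300 = 0.15. P(C) = 18/300 = 0.06. P(D) = 27/300 = 0.09.
By the law of total probability,
P(E) = P(E|A)·P(A) + P(E|B)·P(B) + P(E|C)·P(C) + P(E|D)·P(D)
      = 0.235·0.7 + 0.14·0.15 + 0.329·0.06 + 0.116·0.09
      = 0.1645 + 0.021 + 0.01974 + 0.01044 = 0.21568

P(E) ≈ 0.2157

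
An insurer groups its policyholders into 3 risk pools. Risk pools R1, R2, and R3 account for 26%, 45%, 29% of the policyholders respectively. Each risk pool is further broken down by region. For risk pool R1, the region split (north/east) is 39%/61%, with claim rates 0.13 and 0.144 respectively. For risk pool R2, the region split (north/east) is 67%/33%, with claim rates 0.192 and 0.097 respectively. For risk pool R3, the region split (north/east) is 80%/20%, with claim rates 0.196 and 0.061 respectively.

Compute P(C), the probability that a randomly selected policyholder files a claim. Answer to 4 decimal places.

P(C|R1) = 0.39·0.13 + 0.61·0.144 = 0.0507 + 0.08784 = 0.13854
P(C|R2) = 0.67·0.192 + 0.33·0.097 = 0.12864 + 0.03201 = 0.16065
P(C|R3) = 0.8·0.196 + 0.2·0.061 = 0.1568 + 0.0122 = 0.169
By total probability over the outer partition,
P(C) = 0.26·0.13854 + 0.45·0.16065 + 0.29·0.169
      = 0.0360204 + 0.0722925 + 0.04901 = 0.1573229

0.1573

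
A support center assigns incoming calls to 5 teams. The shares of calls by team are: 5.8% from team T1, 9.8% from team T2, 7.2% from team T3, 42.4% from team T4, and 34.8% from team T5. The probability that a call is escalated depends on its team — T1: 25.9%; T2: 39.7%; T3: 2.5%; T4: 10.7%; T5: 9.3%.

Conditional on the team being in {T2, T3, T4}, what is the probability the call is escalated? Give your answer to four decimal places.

Let S = {T2, T3, T4}.
P(S) = 0.098 + 0.072 + 0.424 = 0.594.
P(E ∩ S) = 0.397·0.098 + 0.025·0.072 + 0.107·0.424 = 0.038906 + 0.0018 + 0.045368 = 0.086074.
P(E | S) = 0.086074 / 0.594 = 0.144906…

P(E|S) ≈ 0.1449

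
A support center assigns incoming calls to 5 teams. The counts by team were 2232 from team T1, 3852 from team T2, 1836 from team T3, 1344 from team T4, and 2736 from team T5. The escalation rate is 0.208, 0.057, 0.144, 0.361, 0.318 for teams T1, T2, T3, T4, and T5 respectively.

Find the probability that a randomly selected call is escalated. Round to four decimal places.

Total: 2232 + 3852 + 1836 + 1344 + 2736 = 12000.
P(T1) = 2232/12000 = 0.186. P(T2) = 3852/12000 = 0.321. P(T3) = 1836/12000 = 0.153. P(T4) = 1344/12000 = 0.112. P(T5) = 2736/12000 = 0.228.
P(E) = P(E|T1)·P(T1) + P(E|T2)·P(T2) + P(E|T3)·P(T3) + P(E|T4)·P(T4) + P(E|T5)·P(T5)
      = 0.208·0.186 + 0.057·0.321 + 0.144·0.153 + 0.361·0.112 + 0.318·0.228
      = 0.038688 + 0.018297 + 0.022032 + 0.040432 + 0.072504 = 0.191953

P(E) ≈ 0.1920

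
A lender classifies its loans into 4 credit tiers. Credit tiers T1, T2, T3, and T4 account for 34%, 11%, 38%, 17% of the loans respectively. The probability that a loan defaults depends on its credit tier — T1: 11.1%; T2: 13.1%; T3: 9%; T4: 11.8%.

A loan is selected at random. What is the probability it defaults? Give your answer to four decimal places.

By the law of total probability,
P(D) = P(D|T1)·P(T1) + P(D|T2)·P(T2) + P(D|T3)·P(T3) + P(D|T4)·P(T4)
      = 0.111·0.34 + 0.131·0.11 + 0.09·0.38 + 0.118·0.17
      = 0.03774 + 0.01441 + 0.0342 + 0.02006 = 0.10641

0.1064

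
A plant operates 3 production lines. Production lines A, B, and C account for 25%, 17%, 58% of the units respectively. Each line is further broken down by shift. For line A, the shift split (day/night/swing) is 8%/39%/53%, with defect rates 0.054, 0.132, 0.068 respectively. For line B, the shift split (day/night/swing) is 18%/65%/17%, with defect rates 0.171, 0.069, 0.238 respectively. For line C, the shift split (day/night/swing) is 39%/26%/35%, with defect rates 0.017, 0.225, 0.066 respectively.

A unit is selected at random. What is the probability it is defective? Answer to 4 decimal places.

P(D|A) = 0.08·0.054 + 0.39·0.132 + 0.53·0.068 = 0.00432 + 0.05148 + 0.03604 = 0.09184
P(D|B) = 0.18·0.171 + 0.65·0.069 + 0.17·0.238 = 0.03078 + 0.04485 + 0.04046 = 0.11609
P(D|C) = 0.39·0.017 + 0.26·0.225 + 0.35·0.066 = 0.00663 + 0.0585 + 0.0231 = 0.08823
Then overall,
P(D) = 0.25·0.09184 + 0.17·0.11609 + 0.58·0.08823
      = 0.02296 + 0.0197353 + 0.0511734 = 0.0938687

0.0939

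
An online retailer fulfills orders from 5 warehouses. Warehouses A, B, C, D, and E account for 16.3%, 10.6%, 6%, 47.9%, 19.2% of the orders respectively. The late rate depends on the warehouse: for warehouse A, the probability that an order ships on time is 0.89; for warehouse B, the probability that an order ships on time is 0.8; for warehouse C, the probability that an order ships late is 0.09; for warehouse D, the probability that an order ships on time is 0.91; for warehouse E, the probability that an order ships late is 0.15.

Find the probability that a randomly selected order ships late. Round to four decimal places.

P(L) ≈ 0.1164

P(L|A) = 1 − 0.89 = 0.11.
P(L|B) = 1 − 0.8 = 0.2.
P(L|D) = 1 − 0.91 = 0.09.
P(L) = P(L|A)·P(A) + P(L|B)·P(B) + P(L|C)·P(C) + P(L|D)·P(D) + P(L|E)·P(E)
      = 0.11·0.163 + 0.2·0.106 + 0.09·0.06 + 0.09·0.479 + 0.15·0.192
      = 0.01793 + 0.0212 + 0.0054 + 0.04311 + 0.0288 = 0.11644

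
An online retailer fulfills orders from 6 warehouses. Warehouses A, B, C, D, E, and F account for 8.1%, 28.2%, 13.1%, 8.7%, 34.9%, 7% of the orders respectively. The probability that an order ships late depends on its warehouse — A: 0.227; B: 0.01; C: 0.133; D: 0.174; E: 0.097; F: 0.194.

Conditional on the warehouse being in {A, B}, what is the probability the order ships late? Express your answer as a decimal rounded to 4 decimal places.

P(L|S) ≈ 0.0584

Let S = {A, B}.
P(S) = 0.081 + 0.282 = 0.363.
P(L ∩ S) = 0.227·0.081 + 0.01·0.282 = 0.018387 + 0.00282 = 0.021207.
P(L | S) = 0.021207 / 0.363 = 0.058421…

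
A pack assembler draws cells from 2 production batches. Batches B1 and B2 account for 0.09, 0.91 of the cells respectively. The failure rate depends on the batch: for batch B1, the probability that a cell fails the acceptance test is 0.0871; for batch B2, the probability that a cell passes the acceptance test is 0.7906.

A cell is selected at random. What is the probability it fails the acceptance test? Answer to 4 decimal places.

P(F|B2) = 1 − 0.7906 = 0.2094.
Using total probability over the partition,
P(F) = P(F|B1)·P(B1) + P(F|B2)·P(B2)
      = 0.0871·0.09 + 0.2094·0.91
      = 0.007839 + 0.190554 = 0.198393

P(F) ≈ 0.1984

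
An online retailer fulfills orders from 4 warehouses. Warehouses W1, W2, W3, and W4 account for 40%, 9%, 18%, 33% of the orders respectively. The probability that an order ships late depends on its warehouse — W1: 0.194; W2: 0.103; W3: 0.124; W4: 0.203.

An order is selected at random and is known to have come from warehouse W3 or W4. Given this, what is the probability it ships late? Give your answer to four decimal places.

Let S = {W3, W4}.
P(S) = 0.18 + 0.33 = 0.51.
P(L ∩ S) = 0.124·0.18 + 0.203·0.33 = 0.02232 + 0.06699 = 0.08931.
P(L | S) = 0.08931 / 0.51 = 0.175118…

P(L|S) ≈ 0.1751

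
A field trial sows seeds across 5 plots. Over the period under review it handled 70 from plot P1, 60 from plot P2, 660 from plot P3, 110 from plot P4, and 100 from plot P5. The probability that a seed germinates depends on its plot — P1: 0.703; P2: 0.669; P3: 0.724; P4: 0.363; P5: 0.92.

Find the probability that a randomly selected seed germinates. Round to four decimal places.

Total: 70 + 60 + 660 + 110 + 100 = 1000.
P(P1) = 70/1000 = 0.07. P(P2) = 60/1000 = 0.06. P(P3) = 660/1000 = 0.66. P(P4) = 110/1000 = 0.11. P(P5) = 100/1000 = 0.1.
P(G) = P(G|P1)·P(P1) + P(G|P2)·P(P2) + P(G|P3)·P(P3) + P(G|P4)·P(P4) + P(G|P5)·P(P5)
      = 0.703·0.07 + 0.669·0.06 + 0.724·0.66 + 0.363·0.11 + 0.92·0.1
      = 0.04921 + 0.04014 + 0.47784 + 0.03993 + 0.092 = 0.69912

P(G) ≈ 0.6991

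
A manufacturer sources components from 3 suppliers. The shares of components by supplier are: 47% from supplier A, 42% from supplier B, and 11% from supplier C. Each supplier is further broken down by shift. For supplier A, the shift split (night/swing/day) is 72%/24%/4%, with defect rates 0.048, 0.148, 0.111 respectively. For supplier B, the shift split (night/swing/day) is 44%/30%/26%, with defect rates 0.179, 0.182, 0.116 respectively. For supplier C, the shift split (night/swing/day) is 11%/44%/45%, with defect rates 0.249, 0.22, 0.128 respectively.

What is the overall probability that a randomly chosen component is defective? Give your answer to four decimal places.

0.1237

P(D|A) = 0.72·0.048 + 0.24·0.148 + 0.04·0.111 = 0.03456 + 0.03552 + 0.00444 = 0.07452
P(D|B) = 0.44·0.179 + 0.3·0.182 + 0.26·0.116 = 0.07876 + 0.0546 + 0.03016 = 0.16352
P(D|C) = 0.11·0.249 + 0.44·0.22 + 0.45·0.128 = 0.02739 + 0.0968 + 0.0576 = 0.18179
By total probability over the outer partition,
P(D) = 0.47·0.07452 + 0.42·0.16352 + 0.11·0.18179
      = 0.0350244 + 0.0686784 + 0.0199969 = 0.1236997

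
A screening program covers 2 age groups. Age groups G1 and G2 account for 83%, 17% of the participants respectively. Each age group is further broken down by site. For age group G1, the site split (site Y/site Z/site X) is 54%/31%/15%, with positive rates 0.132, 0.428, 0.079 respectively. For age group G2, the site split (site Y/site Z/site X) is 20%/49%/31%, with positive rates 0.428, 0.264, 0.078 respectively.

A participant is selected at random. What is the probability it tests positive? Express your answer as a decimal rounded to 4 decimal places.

P(T) ≈ 0.2198

P(T|G1) = 0.54·0.132 + 0.31·0.428 + 0.15·0.079 = 0.07128 + 0.13268 + 0.01185 = 0.21581
P(T|G2) = 0.2·0.428 + 0.49·0.264 + 0.31·0.078 = 0.0856 + 0.12936 + 0.02418 = 0.23914
Then overall,
P(T) = 0.83·0.21581 + 0.17·0.23914
      = 0.1791223 + 0.0406538 = 0.2197761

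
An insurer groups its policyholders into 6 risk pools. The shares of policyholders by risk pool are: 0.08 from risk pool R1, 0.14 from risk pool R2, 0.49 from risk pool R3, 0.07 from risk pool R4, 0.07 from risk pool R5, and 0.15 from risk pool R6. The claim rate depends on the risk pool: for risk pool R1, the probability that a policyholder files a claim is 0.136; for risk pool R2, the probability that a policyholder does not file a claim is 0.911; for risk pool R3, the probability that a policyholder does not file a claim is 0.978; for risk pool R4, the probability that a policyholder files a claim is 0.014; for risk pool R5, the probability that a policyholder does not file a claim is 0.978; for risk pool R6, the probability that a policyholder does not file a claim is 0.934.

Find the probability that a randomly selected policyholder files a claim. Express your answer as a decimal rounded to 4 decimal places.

P(C|R2) = 1 − 0.911 = 0.089.
P(C|R3) = 1 − 0.978 = 0.022.
P(C|R5) = 1 − 0.978 = 0.022.
P(C|R6) = 1 − 0.934 = 0.066.
Using total probability over the partition,
P(C) = P(C|R1)·P(R1) + P(C|R2)·P(R2) + P(C|R3)·P(R3) + P(C|R4)·P(R4) + P(C|R5)·P(R5) + P(C|R6)·P(R6)
      = 0.136·0.08 + 0.089·0.14 + 0.022·0.49 + 0.014·0.07 + 0.022·0.07 + 0.066·0.15
      = 0.01088 + 0.01246 + 0.01078 + 0.00098 + 0.00154 + 0.0099 = 0.04654

P(C) ≈ 0.0465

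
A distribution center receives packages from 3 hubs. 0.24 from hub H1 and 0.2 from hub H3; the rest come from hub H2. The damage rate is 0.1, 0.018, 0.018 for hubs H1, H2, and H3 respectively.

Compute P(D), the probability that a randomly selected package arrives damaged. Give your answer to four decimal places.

0.0377

P(H2) = 1 − (0.24 + 0.2) = 0.56.
P(D) = P(D|H1)·P(H1) + P(D|H2)·P(H2) + P(D|H3)·P(H3)
      = 0.1·0.24 + 0.018·0.56 + 0.018·0.2
      = 0.024 + 0.01008 + 0.0036 = 0.03768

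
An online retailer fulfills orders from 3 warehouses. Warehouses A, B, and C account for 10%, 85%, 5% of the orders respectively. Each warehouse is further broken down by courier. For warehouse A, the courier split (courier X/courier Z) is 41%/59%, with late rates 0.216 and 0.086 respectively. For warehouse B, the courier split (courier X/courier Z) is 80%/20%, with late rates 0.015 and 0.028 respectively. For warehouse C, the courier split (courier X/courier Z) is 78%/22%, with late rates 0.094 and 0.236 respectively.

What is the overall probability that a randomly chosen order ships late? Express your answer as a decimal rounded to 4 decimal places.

P(L|A) = 0.41·0.216 + 0.59·0.086 = 0.08856 + 0.05074 = 0.1393
P(L|B) = 0.8·0.015 + 0.2·0.028 = 0.012 + 0.0056 = 0.0176
P(L|C) = 0.78·0.094 + 0.22·0.236 = 0.07332 + 0.05192 = 0.12524
Then overall,
P(L) = 0.1·0.1393 + 0.85·0.0176 + 0.05·0.12524
      = 0.01393 + 0.01496 + 0.006262 = 0.035152

0.0352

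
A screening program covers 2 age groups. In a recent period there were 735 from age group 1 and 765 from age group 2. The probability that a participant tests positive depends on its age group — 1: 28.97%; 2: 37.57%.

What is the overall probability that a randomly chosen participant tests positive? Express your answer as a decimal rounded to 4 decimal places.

Total: 735 + 765 = 1500.
P(1) = 735/1500 = 0.49. P(2) = 765/1500 = 0.51.
P(T) = P(T|1)·P(1) + P(T|2)·P(2)
      = 0.2897·0.49 + 0.3757·0.51
      = 0.141953 + 0.191607 = 0.33356

P(T) ≈ 0.3336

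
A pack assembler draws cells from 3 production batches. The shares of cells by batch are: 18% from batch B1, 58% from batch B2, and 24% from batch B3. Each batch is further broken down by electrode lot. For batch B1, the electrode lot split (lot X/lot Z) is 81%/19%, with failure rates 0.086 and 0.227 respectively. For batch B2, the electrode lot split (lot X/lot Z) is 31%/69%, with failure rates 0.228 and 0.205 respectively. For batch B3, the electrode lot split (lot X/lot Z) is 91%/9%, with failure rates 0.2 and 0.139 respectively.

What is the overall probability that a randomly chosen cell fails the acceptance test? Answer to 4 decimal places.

P(F|B1) = 0.81·0.086 + 0.19·0.227 = 0.06966 + 0.04313 = 0.11279
P(F|B2) = 0.31·0.228 + 0.69·0.205 = 0.07068 + 0.14145 = 0.21213
P(F|B3) = 0.91·0.2 + 0.09·0.139 = 0.182 + 0.01251 = 0.19451
By total probability over the outer partition,
P(F) = 0.18·0.11279 + 0.58·0.21213 + 0.24·0.19451
      = 0.0203022 + 0.1230354 + 0.0466824 = 0.19002

0.1900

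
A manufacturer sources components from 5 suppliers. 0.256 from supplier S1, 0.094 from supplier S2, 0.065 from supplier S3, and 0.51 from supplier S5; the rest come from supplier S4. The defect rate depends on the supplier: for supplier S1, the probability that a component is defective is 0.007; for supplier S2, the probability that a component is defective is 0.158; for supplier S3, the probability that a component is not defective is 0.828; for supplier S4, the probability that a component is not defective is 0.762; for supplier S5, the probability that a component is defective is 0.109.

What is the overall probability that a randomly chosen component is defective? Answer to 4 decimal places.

P(D) ≈ 0.1013

P(S4) = 1 − (0.256 + 0.094 + 0.065 + 0.51) = 0.075.
P(D|S3) = 1 − 0.828 = 0.172.
P(D|S4) = 1 − 0.762 = 0.238.
P(D) = P(D|S1)·P(S1) + P(D|S2)·P(S2) + P(D|S3)·P(S3) + P(D|S4)·P(S4) + P(D|S5)·P(S5)
      = 0.007·0.256 + 0.158·0.094 + 0.172·0.065 + 0.238·0.075 + 0.109·0.51
      = 0.001792 + 0.014852 + 0.01118 + 0.01785 + 0.05559 = 0.101264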